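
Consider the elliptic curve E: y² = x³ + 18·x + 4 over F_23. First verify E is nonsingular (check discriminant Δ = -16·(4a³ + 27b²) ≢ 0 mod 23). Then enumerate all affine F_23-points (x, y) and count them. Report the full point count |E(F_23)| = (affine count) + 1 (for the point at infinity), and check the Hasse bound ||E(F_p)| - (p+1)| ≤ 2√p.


Affine points = {(0, 2), (0, 21), (1, 0), (2, 5), (2, 18), (3, 4), (3, 19), (4, 5), (4, 18), (5, 9), (5, 14), (6, 11), (6, 12), (7, 6), (7, 17), (8, 4), (8, 19), (12, 4), (12, 19), (16, 8), (16, 15), (17, 5), (17, 18), (19, 11), (19, 12), (21, 11), (21, 12), (22, 10), (22, 13)}; affine count = 29; |E(F_23)| = 30.

Discriminant check: Δ ∝ 4a³ + 27b² = 4·18³ + 27·4² = 4·5832 + 27·16 ≡ 1 (mod 23). Nonzero ⇒ E is nonsingular.
For each x ∈ F_23, compute rhs = x³ + 18·x + 4 mod 23, then count y ∈ F_23 with y² ≡ rhs.
  x = 0: rhs = 4, matching y values: 2, 21 (2 points).
  x = 1: rhs = 0, matching y values: 0 (1 points).
  x = 2: rhs = 2, matching y values: 5, 18 (2 points).
  x = 3: rhs = 16, matching y values: 4, 19 (2 points).
  x = 4: rhs = 2, matching y values: 5, 18 (2 points).
  x = 5: rhs = 12, matching y values: 9, 14 (2 points).
  x = 6: rhs = 6, matching y values: 11, 12 (2 points).
  x = 7: rhs = 13, matching y values: 6, 17 (2 points).
  x = 8: rhs = 16, matching y values: 4, 19 (2 points).
  x = 9: rhs = 21, matching y values: none (0 points).
  x = 10: rhs = 11, matching y values: none (0 points).
  x = 11: rhs = 15, matching y values: none (0 points).
  x = 12: rhs = 16, matching y values: 4, 19 (2 points).
  x = 13: rhs = 20, matching y values: none (0 points).
  x = 14: rhs = 10, matching y values: none (0 points).
  x = 15: rhs = 15, matching y values: none (0 points).
  x = 16: rhs = 18, matching y values: 8, 15 (2 points).
  x = 17: rhs = 2, matching y values: 5, 18 (2 points).
  x = 18: rhs = 19, matching y values: none (0 points).
  x = 19: rhs = 6, matching y values: 11, 12 (2 points).
  x = 20: rhs = 15, matching y values: none (0 points).
  x = 21: rhs = 6, matching y values: 11, 12 (2 points).
  x = 22: rhs = 8, matching y values: 10, 13 (2 points).
Total affine count: 29.
Full point count |E(F_23)| = 29 + 1 = 30.
Hasse bound: |30 − (23+1)| = |6| = 6 ≤ 2√23 ≈ 9.5917 ✓.


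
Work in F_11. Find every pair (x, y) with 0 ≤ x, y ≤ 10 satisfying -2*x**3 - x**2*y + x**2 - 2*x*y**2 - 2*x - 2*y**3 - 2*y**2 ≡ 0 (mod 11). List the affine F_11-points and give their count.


Affine F_11-points: {(0, 0), (0, 10), (3, 6), (4, 7), (5, 10), (6, 5), (7, 7), (7, 8), (7, 10), (8, 7), (9, 4)}; count = 11.

For each of the 121 pairs (x, y) ∈ F_11², evaluate f(x, y) mod 11. Record the zeros.
  x = 0: [0↦0, 1↦7, 2↦9, 3↦5, 4↦5, 5↦8, 6↦2, 7↦8, 8↦3, 9↦8, 10↦0]  zeros at y ∈ {0, 10}
  x = 1: [0↦8, 1↦1, 2↦7, 3↦3, 4↦10, 5↦5, 6↦9, 7↦10, 8↦7, 9↦10, 10↦7]  zeros at y ∈ ∅
  x = 2: [0↦6, 1↦5, 2↦2, 3↦7, 4↦8, 5↦4, 6↦5, 7↦10, 8↦7, 9↦6, 10↦6]  zeros at y ∈ ∅
  x = 3: [0↦4, 1↦7, 2↦4, 3↦5, 4↦9, 5↦4, 6↦0, 7↦7, 8↦2, 9↦6, 10↦7]  zeros at y ∈ {6}
  x = 4: [0↦1, 1↦6, 2↦1, 3↦7, 4↦1, 5↦4, 6↦4, 7↦0, 8↦2, 9↦9, 10↦9]  zeros at y ∈ {7}
  x = 5: [0↦7, 1↦1, 2↦3, 3↦1, 4↦5, 5↦3, 6↦5, 7↦10, 8↦6, 9↦3, 10↦0]  zeros at y ∈ {10}
  x = 6: [0↦10, 1↦2, 2↦9, 3↦8, 4↦9, 5↦0, 6↦2, 7↦3, 8↦2, 9↦9, 10↦1]  zeros at y ∈ {5}
  x = 7: [0↦9, 1↦8, 2↦7, 3↦5, 4↦1, 5↦5, 6↦5, 7↦0, 8↦0, 9↦4, 10↦0]  zeros at y ∈ {7, 8, 10}
  x = 8: [0↦3, 1↦7, 2↦7, 3↦2, 4↦2, 5↦6, 6↦2, 7↦0, 8↦10, 9↦9, 10↦7]  zeros at y ∈ {7}
  x = 9: [0↦2, 1↦9, 2↦8, 3↦9, 4↦0, 5↦2, 6↦3, 7↦2, 8↦9, 9↦1, 10↦10]  zeros at y ∈ {4}
  x = 10: [0↦5, 1↦2, 2↦9, 3↦3, 4↦5, 5↦3, 6↦7, 7↦5, 8↦7, 9↦1, 10↦8]  zeros at y ∈ ∅
Collecting zeros: affine points = {(0, 0), (0, 10), (3, 6), (4, 7), (5, 10), (6, 5), (7, 7), (7, 8), (7, 10), (8, 7), (9, 4)}.
Total count |C(F_11)_aff| = 11.


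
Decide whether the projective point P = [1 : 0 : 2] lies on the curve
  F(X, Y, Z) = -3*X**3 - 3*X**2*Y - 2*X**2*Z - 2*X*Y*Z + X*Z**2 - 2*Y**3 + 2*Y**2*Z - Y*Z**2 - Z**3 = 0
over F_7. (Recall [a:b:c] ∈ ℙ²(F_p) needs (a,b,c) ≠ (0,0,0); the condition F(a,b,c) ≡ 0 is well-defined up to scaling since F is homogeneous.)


F(1,0,2) ≡ 3 (mod 7); P is NOT on the curve.

Evaluate F(1, 0, 2) term-by-term (mod 7).
  -3*X**3 ↦ -3·1·1·1 = -3
  -3*X**2*Y ↦ -3·1·0·1 = 0
  -2*X**2*Z ↦ -2·1·1·2 = -4
  -2*X*Y*Z ↦ -2·1·0·2 = 0
  X*Z**2 ↦ 1·1·1·4 = 4
  -2*Y**3 ↦ -2·1·0·1 = 0
  2*Y**2*Z ↦ 2·1·0·2 = 0
  -Y*Z**2 ↦ -1·1·0·4 = 0
  -Z**3 ↦ -1·1·1·8 = -8
Sum: F(1, 0, 2) = (-3) + (0) + (-4) + (0) + (4) + (0) + (0) + (0) + (-8) = -11.
Reducing mod 7: -11 ≡ 3 (mod 7).
Since F(a, b, c) ≡ 3 ≠ 0 (mod 7), P does NOT lie on the curve.


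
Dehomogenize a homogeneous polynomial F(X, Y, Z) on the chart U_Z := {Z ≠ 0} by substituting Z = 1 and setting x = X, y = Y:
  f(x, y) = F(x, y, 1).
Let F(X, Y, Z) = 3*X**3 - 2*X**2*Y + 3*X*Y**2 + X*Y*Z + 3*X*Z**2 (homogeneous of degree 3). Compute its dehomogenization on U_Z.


f(x, y) = 3*x**3 - 2*x**2*y + 3*x*y**2 + x*y + 3*x

On U_Z we set Z = 1. Each monomial c·X^i·Y^j·Z^k in F becomes c·x^i·y^j·1^k = c·x^i·y^j.
Substituting Z = 1: F(X, Y, 1) = 3*x**3 - 2*x**2*y + 3*x*y**2 + x*y + 3*x.
Note: deg(f) ≤ deg(F) = 3; strict inequality happens when F is divisible by Z (lost terms).


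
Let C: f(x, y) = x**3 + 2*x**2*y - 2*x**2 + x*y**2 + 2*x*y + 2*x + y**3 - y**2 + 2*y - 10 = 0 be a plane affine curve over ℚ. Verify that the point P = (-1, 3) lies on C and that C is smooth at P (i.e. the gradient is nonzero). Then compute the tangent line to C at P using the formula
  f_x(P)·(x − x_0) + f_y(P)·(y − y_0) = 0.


Tangent line at P: 12*x + 17*y - 39 = 0.

Step 1: f(-1, 3) = 0, so P lies on C.
Step 2: partial derivatives
  f_x(x, y) = 3*x**2 + 4*x*y - 4*x + y**2 + 2*y + 2, f_y(x, y) = 2*x**2 + 2*x*y + 2*x + 3*y**2 - 2*y + 2.
  f_x(P) = 12, f_y(P) = 17 (gradient nonzero, so P is smooth).
Step 3: tangent line at P: 12·(x − -1) + 17·(y − 3) = 0.
Expanding: 12*x + 17*y - 39 = 0.


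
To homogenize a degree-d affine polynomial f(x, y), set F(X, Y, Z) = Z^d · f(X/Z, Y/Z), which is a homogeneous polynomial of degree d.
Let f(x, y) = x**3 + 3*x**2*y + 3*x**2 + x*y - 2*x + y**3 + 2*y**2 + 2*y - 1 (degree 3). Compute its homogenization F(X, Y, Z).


F(X, Y, Z) = X**3 + 3*X**2*Y + 3*X**2*Z + X*Y*Z - 2*X*Z**2 + Y**3 + 2*Y**2*Z + 2*Y*Z**2 - Z**3

deg(f) = 3.
Substitute x = X/Z, y = Y/Z into f, then multiply by Z^3.
  monomial 1·x^3·y^0 ↦ 1·X^3·Y^0·Z^0.
  monomial 3·x^2·y^1 ↦ 3·X^2·Y^1·Z^0.
  monomial 3·x^2·y^0 ↦ 3·X^2·Y^0·Z^1.
  monomial 1·x^1·y^1 ↦ 1·X^1·Y^1·Z^1.
  monomial -2·x^1·y^0 ↦ -2·X^1·Y^0·Z^2.
  monomial 1·x^0·y^3 ↦ 1·X^0·Y^3·Z^0.
  monomial 2·x^0·y^2 ↦ 2·X^0·Y^2·Z^1.
  monomial 2·x^0·y^1 ↦ 2·X^0·Y^1·Z^2.
  monomial -1·x^0·y^0 ↦ -1·X^0·Y^0·Z^3.
Collecting: F(X, Y, Z) = X**3 + 3*X**2*Y + 3*X**2*Z + X*Y*Z - 2*X*Z**2 + Y**3 + 2*Y**2*Z + 2*Y*Z**2 - Z**3.


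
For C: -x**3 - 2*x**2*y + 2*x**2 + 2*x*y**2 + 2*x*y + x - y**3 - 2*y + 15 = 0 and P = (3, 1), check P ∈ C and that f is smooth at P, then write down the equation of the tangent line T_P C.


Tangent line at P: -22*x - 5*y + 71 = 0.

Step 1: f(3, 1) = 0, so P lies on C.
Step 2: partial derivatives
  f_x(x, y) = -3*x**2 - 4*x*y + 4*x + 2*y**2 + 2*y + 1, f_y(x, y) = -2*x**2 + 4*x*y + 2*x - 3*y**2 - 2.
  f_x(P) = -22, f_y(P) = -5 (gradient nonzero, so P is smooth).
Step 3: tangent line at P: -22·(x − 3) + -5·(y − 1) = 0.
Expanding: -22*x - 5*y + 71 = 0.


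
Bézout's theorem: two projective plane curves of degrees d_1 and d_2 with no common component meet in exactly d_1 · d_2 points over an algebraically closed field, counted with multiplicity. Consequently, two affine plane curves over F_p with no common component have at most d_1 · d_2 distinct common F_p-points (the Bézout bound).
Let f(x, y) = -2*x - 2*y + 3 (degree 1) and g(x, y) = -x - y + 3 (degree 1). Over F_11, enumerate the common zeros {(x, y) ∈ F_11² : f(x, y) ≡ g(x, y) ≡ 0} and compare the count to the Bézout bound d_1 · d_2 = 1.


Common zeros: ∅; count = 0; Bézout bound = 1.

deg(f) = 1, deg(g) = 1, so Bézout bound = 1.
Scan x ∈ F_11. For each x, list the y ∈ F_11 with f(x, y) ≡ 0 and those with g(x, y) ≡ 0 (mod 11); the common zeros in that column are the intersection.
  x = 0: f ≡ 0 at y ∈ {7}; g ≡ 0 at y ∈ {3}; common: ∅.
  x = 1: f ≡ 0 at y ∈ {6}; g ≡ 0 at y ∈ {2}; common: ∅.
  x = 2: f ≡ 0 at y ∈ {5}; g ≡ 0 at y ∈ {1}; common: ∅.
  x = 3: f ≡ 0 at y ∈ {4}; g ≡ 0 at y ∈ {0}; common: ∅.
  x = 4: f ≡ 0 at y ∈ {3}; g ≡ 0 at y ∈ {10}; common: ∅.
  x = 5: f ≡ 0 at y ∈ {2}; g ≡ 0 at y ∈ {9}; common: ∅.
  x = 6: f ≡ 0 at y ∈ {1}; g ≡ 0 at y ∈ {8}; common: ∅.
  x = 7: f ≡ 0 at y ∈ {0}; g ≡ 0 at y ∈ {7}; common: ∅.
  x = 8: f ≡ 0 at y ∈ {10}; g ≡ 0 at y ∈ {6}; common: ∅.
  x = 9: f ≡ 0 at y ∈ {9}; g ≡ 0 at y ∈ {5}; common: ∅.
  x = 10: f ≡ 0 at y ∈ {8}; g ≡ 0 at y ∈ {4}; common: ∅.
Collecting: common zeros = ∅, so the count is 0.
Comparison with the Bézout bound: 0 ≤ 1 = deg(f)·deg(g), as expected for curves with no common component (the affine F_11-count falls short of the bound because intersections may lie at infinity, over extension fields, or carry multiplicity).


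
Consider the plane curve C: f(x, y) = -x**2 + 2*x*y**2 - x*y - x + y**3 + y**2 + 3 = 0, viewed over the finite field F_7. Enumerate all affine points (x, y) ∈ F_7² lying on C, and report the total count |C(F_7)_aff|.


Affine F_7-points: {(1, 5), (2, 2), (2, 3), (2, 4), (3, 2), (3, 6), (4, 4), (5, 3), (6, 6)}; count = 9.

For each of the 49 pairs (x, y) ∈ F_7², evaluate f(x, y) mod 7. Record the zeros.
  x = 0: [0↦3, 1↦5, 2↦1, 3↦4, 4↦6, 5↦6, 6↦3]  zeros at y ∈ ∅
  x = 1: [0↦1, 1↦4, 2↦5, 3↦3, 4↦4, 5↦0, 6↦4]  zeros at y ∈ {5}
  x = 2: [0↦4, 1↦1, 2↦0, 3↦0, 4↦0, 5↦6, 6↦3]  zeros at y ∈ {2, 3, 4}
  x = 3: [0↦5, 1↦3, 2↦0, 3↦2, 4↦1, 5↦3, 6↦0]  zeros at y ∈ {2, 6}
  x = 4: [0↦4, 1↦3, 2↦5, 3↦2, 4↦0, 5↦5, 6↦2]  zeros at y ∈ {4}
  x = 5: [0↦1, 1↦1, 2↦1, 3↦0, 4↦4, 5↦5, 6↦2]  zeros at y ∈ {3}
  x = 6: [0↦3, 1↦4, 2↦2, 3↦3, 4↦6, 5↦3, 6↦0]  zeros at y ∈ {6}
Collecting zeros: affine points = {(1, 5), (2, 2), (2, 3), (2, 4), (3, 2), (3, 6), (4, 4), (5, 3), (6, 6)}.
Total count |C(F_7)_aff| = 9.


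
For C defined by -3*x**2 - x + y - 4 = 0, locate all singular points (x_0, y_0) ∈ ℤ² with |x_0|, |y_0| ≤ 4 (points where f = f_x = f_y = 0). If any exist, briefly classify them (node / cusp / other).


No singular points in the scanned grid; C is smooth there.

Compute partial derivatives:
  f_x = -6*x - 1.
  f_y = 1.
f_y = 1 is a nonzero constant, so f_y never vanishes: no point (x, y) can satisfy f = f_x = f_y = 0. In particular no (x, y) ∈ {−4, ..., 4}² is singular; the curve is smooth.


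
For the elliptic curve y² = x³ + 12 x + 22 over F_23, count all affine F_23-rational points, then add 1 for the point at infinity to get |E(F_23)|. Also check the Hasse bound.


Affine points = {(1, 9), (1, 14), (2, 10), (2, 13), (3, 4), (3, 19), (5, 0), (7, 9), (7, 14), (8, 3), (8, 20), (9, 10), (9, 13), (11, 6), (11, 17), (12, 10), (12, 13), (13, 11), (13, 12), (14, 6), (14, 17), (15, 9), (15, 14), (16, 3), (16, 20), (19, 5), (19, 18), (21, 6), (21, 17), (22, 3), (22, 20)}; affine count = 31; |E(F_23)| = 32.

Discriminant check: Δ ∝ 4a³ + 27b² = 4·12³ + 27·22² = 4·1728 + 27·484 ≡ 16 (mod 23). Nonzero ⇒ E is nonsingular.
For each x ∈ F_23, compute rhs = x³ + 12·x + 22 mod 23, then count y ∈ F_23 with y² ≡ rhs.
  x = 0: rhs = 22, matching y values: none (0 points).
  x = 1: rhs = 12, matching y values: 9, 14 (2 points).
  x = 2: rhs = 8, matching y values: 10, 13 (2 points).
  x = 3: rhs = 16, matching y values: 4, 19 (2 points).
  x = 4: rhs = 19, matching y values: none (0 points).
  x = 5: rhs = 0, matching y values: 0 (1 points).
  x = 6: rhs = 11, matching y values: none (0 points).
  x = 7: rhs = 12, matching y values: 9, 14 (2 points).
  x = 8: rhs = 9, matching y values: 3, 20 (2 points).
  x = 9: rhs = 8, matching y values: 10, 13 (2 points).
  x = 10: rhs = 15, matching y values: none (0 points).
  x = 11: rhs = 13, matching y values: 6, 17 (2 points).
  x = 12: rhs = 8, matching y values: 10, 13 (2 points).
  x = 13: rhs = 6, matching y values: 11, 12 (2 points).
  x = 14: rhs = 13, matching y values: 6, 17 (2 points).
  x = 15: rhs = 12, matching y values: 9, 14 (2 points).
  x = 16: rhs = 9, matching y values: 3, 20 (2 points).
  x = 17: rhs = 10, matching y values: none (0 points).
  x = 18: rhs = 21, matching y values: none (0 points).
  x = 19: rhs = 2, matching y values: 5, 18 (2 points).
  x = 20: rhs = 5, matching y values: none (0 points).
  x = 21: rhs = 13, matching y values: 6, 17 (2 points).
  x = 22: rhs = 9, matching y values: 3, 20 (2 points).
Total affine count: 31.
Full point count |E(F_23)| = 31 + 1 = 32.
Hasse bound: |32 − (23+1)| = |8| = 8 ≤ 2√23 ≈ 9.5917 ✓.


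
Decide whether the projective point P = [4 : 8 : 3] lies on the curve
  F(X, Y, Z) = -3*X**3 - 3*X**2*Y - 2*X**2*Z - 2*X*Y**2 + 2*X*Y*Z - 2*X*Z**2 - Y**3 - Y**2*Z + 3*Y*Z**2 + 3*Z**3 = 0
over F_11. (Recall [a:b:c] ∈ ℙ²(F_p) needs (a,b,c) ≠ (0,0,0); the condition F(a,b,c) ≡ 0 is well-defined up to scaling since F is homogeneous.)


F(4,8,3) ≡ 3 (mod 11); P is NOT on the curve.

Evaluate F(4, 8, 3) term-by-term (mod 11).
  -3*X**3 ↦ -3·64·1·1 = -192
  -3*X**2*Y ↦ -3·16·8·1 = -384
  -2*X**2*Z ↦ -2·16·1·3 = -96
  -2*X*Y**2 ↦ -2·4·64·1 = -512
  2*X*Y*Z ↦ 2·4·8·3 = 192
  -2*X*Z**2 ↦ -2·4·1·9 = -72
  -Y**3 ↦ -1·1·512·1 = -512
  -Y**2*Z ↦ -1·1·64·3 = -192
  3*Y*Z**2 ↦ 3·1·8·9 = 216
  3*Z**3 ↦ 3·1·1·27 = 81
Sum: F(4, 8, 3) = (-192) + (-384) + (-96) + (-512) + (192) + (-72) + (-512) + (-192) + (216) + (81) = -1471.
Reducing mod 11: -1471 ≡ 3 (mod 11).
Since F(a, b, c) ≡ 3 ≠ 0 (mod 11), P does NOT lie on the curve.


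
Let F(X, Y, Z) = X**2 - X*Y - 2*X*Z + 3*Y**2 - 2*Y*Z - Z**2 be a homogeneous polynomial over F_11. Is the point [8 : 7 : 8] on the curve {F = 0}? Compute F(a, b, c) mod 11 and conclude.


F(8,7,8) ≡ 5 (mod 11); P is NOT on the curve.

Evaluate F(8, 7, 8) term-by-term (mod 11).
  X**2 ↦ 1·64·1·1 = 64
  -X*Y ↦ -1·8·7·1 = -56
  -2*X*Z ↦ -2·8·1·8 = -128
  3*Y**2 ↦ 3·1·49·1 = 147
  -2*Y*Z ↦ -2·1·7·8 = -112
  -Z**2 ↦ -1·1·1·64 = -64
Sum: F(8, 7, 8) = (64) + (-56) + (-128) + (147) + (-112) + (-64) = -149.
Reducing mod 11: -149 ≡ 5 (mod 11).
Since F(a, b, c) ≡ 5 ≠ 0 (mod 11), P does NOT lie on the curve.


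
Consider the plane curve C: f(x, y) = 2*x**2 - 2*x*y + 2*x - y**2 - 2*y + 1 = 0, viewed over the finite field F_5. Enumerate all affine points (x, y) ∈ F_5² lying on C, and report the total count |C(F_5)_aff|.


Affine F_5-points: {(1, 0), (1, 1), (3, 0), (3, 2), (4, 1), (4, 4)}; count = 6.

For each of the 25 pairs (x, y) ∈ F_5², evaluate f(x, y) mod 5. Record the zeros.
  x = 0: [0↦1, 1↦3, 2↦3, 3↦1, 4↦2]  zeros at y ∈ ∅
  x = 1: [0↦0, 1↦0, 2↦3, 3↦4, 4↦3]  zeros at y ∈ {0, 1}
  x = 2: [0↦3, 1↦1, 2↦2, 3↦1, 4↦3]  zeros at y ∈ ∅
  x = 3: [0↦0, 1↦1, 2↦0, 3↦2, 4↦2]  zeros at y ∈ {0, 2}
  x = 4: [0↦1, 1↦0, 2↦2, 3↦2, 4↦0]  zeros at y ∈ {1, 4}
Collecting zeros: affine points = {(1, 0), (1, 1), (3, 0), (3, 2), (4, 1), (4, 4)}.
Total count |C(F_5)_aff| = 6.


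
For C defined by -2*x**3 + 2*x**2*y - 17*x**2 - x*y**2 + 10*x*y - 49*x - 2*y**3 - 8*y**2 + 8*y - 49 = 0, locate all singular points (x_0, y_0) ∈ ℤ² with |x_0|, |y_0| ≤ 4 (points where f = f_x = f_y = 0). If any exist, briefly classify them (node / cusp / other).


Singular points: {(-3, -1)}; classification: node.

Compute partial derivatives:
  f_x = -6*x**2 + 4*x*y - 34*x - y**2 + 10*y - 49.
  f_y = 2*x**2 - 2*x*y + 10*x - 6*y**2 - 16*y + 8.
Scan x_0 ∈ {−4, ..., 4}. For each x_0, f_y(x_0, y) is a polynomial in y; find its integer roots y ∈ {−4, ..., 4}, then test f_x and f at those candidates.
  x = -4: f_y(-4, y) = -6*y**2 - 8*y; vanishes at y ∈ {0}. (-4, 0): f_x = -9 ≠ 0.
  x = -3: f_y(-3, y) = -6*y**2 - 10*y - 4; vanishes at y ∈ {-1}. (-3, -1): f_x = 0, f = 0 — SINGULAR.
  x = -2: f_y(-2, y) = -6*y**2 - 12*y - 4; no integer root y with |y| ≤ 4.
  x = -1: f_y(-1, y) = -6*y**2 - 14*y; vanishes at y ∈ {0}. (-1, 0): f_x = -21 ≠ 0.
  x = 0: f_y(0, y) = -6*y**2 - 16*y + 8; no integer root y with |y| ≤ 4.
  x = 1: f_y(1, y) = -6*y**2 - 18*y + 20; no integer root y with |y| ≤ 4.
  x = 2: f_y(2, y) = -6*y**2 - 20*y + 36; no integer root y with |y| ≤ 4.
  x = 3: f_y(3, y) = -6*y**2 - 22*y + 56; no integer root y with |y| ≤ 4.
  x = 4: f_y(4, y) = -6*y**2 - 24*y + 80; no integer root y with |y| ≤ 4.
Only singular point on the grid: (-3, -1).
Classify: substitute x = -3 + u, y = -1 + v and expand: f = -2*u**3 + 2*u**2*v - u**2 - u*v**2 - 2*v**3 + v**2.
No constant or linear terms (consistent with a singular point). Quadratic part: -u**2 + v**2. Cubic part: -2*u**3 + 2*u**2*v - u*v**2 - 2*v**3.
The quadratic part v**2 - u**2 = (v − u)(v + u) splits into two distinct linear factors, so there are two distinct tangent lines y − -1 = ±(x − -3) — this is a node (ordinary double point).
Classification: node.


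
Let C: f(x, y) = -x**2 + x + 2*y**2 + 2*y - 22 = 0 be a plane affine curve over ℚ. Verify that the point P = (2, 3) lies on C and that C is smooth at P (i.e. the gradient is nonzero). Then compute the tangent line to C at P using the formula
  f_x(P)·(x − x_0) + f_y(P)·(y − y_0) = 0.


Tangent line at P: -3*x + 14*y - 36 = 0.

Step 1: f(2, 3) = 0, so P lies on C.
Step 2: partial derivatives
  f_x(x, y) = 1 - 2*x, f_y(x, y) = 4*y + 2.
  f_x(P) = -3, f_y(P) = 14 (gradient nonzero, so P is smooth).
Step 3: tangent line at P: -3·(x − 2) + 14·(y − 3) = 0.
Expanding: -3*x + 14*y - 36 = 0.


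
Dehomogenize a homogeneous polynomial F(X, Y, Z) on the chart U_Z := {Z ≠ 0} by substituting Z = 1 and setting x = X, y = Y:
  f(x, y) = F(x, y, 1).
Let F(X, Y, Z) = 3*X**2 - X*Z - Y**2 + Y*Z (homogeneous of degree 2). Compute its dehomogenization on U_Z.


f(x, y) = 3*x**2 - x - y**2 + y

On U_Z we set Z = 1. Each monomial c·X^i·Y^j·Z^k in F becomes c·x^i·y^j·1^k = c·x^i·y^j.
Substituting Z = 1: F(X, Y, 1) = 3*x**2 - x - y**2 + y.
Note: deg(f) ≤ deg(F) = 2; strict inequality happens when F is divisible by Z (lost terms).


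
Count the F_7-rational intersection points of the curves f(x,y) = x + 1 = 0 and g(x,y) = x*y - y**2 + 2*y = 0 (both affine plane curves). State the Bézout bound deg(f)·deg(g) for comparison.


Common zeros: {(6, 0), (6, 1)}; count = 2; Bézout bound = 2.

deg(f) = 1, deg(g) = 2, so Bézout bound = 2.
Scan x ∈ F_7. For each x, list the y ∈ F_7 with f(x, y) ≡ 0 and those with g(x, y) ≡ 0 (mod 7); the common zeros in that column are the intersection.
  x = 0: f ≡ 0 at y ∈ ∅; g ≡ 0 at y ∈ {0, 2}; common: ∅.
  x = 1: f ≡ 0 at y ∈ ∅; g ≡ 0 at y ∈ {0, 3}; common: ∅.
  x = 2: f ≡ 0 at y ∈ ∅; g ≡ 0 at y ∈ {0, 4}; common: ∅.
  x = 3: f ≡ 0 at y ∈ ∅; g ≡ 0 at y ∈ {0, 5}; common: ∅.
  x = 4: f ≡ 0 at y ∈ ∅; g ≡ 0 at y ∈ {0, 6}; common: ∅.
  x = 5: f ≡ 0 at y ∈ ∅; g ≡ 0 at y ∈ {0}; common: ∅.
  x = 6: f ≡ 0 at y ∈ {0, 1, 2, 3, 4, 5, 6}; g ≡ 0 at y ∈ {0, 1}; common: {0, 1}.
Collecting: common zeros = {(6, 0), (6, 1)}, so the count is 2.
Comparison with the Bézout bound: 2 ≤ 2 = deg(f)·deg(g), as expected for curves with no common component (the bound is attained).


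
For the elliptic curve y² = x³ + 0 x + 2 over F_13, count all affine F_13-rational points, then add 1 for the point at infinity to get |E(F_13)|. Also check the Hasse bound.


Affine points = {(1, 4), (1, 9), (2, 6), (2, 7), (3, 4), (3, 9), (4, 1), (4, 12), (5, 6), (5, 7), (6, 6), (6, 7), (9, 4), (9, 9), (10, 1), (10, 12), (12, 1), (12, 12)}; affine count = 18; |E(F_13)| = 19.

Discriminant check: Δ ∝ 4a³ + 27b² = 4·0³ + 27·2² = 4·0 + 27·4 ≡ 4 (mod 13). Nonzero ⇒ E is nonsingular.
For each x ∈ F_13, compute rhs = x³ + 0·x + 2 mod 13, then count y ∈ F_13 with y² ≡ rhs.
  x = 0: rhs = 2, matching y values: none (0 points).
  x = 1: rhs = 3, matching y values: 4, 9 (2 points).
  x = 2: rhs = 10, matching y values: 6, 7 (2 points).
  x = 3: rhs = 3, matching y values: 4, 9 (2 points).
  x = 4: rhs = 1, matching y values: 1, 12 (2 points).
  x = 5: rhs = 10, matching y values: 6, 7 (2 points).
  x = 6: rhs = 10, matching y values: 6, 7 (2 points).
  x = 7: rhs = 7, matching y values: none (0 points).
  x = 8: rhs = 7, matching y values: none (0 points).
  x = 9: rhs = 3, matching y values: 4, 9 (2 points).
  x = 10: rhs = 1, matching y values: 1, 12 (2 points).
  x = 11: rhs = 7, matching y values: none (0 points).
  x = 12: rhs = 1, matching y values: 1, 12 (2 points).
Total affine count: 18.
Full point count |E(F_13)| = 18 + 1 = 19.
Hasse bound: |19 − (13+1)| = |5| = 5 ≤ 2√13 ≈ 7.2111 ✓.


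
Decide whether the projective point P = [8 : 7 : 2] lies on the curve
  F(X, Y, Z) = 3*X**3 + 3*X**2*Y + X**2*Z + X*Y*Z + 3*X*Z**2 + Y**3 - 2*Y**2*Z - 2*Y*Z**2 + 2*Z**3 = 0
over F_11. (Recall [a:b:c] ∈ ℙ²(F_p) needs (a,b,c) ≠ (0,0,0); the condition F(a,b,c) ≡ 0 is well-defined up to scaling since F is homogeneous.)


F(8,7,2) ≡ 1 (mod 11); P is NOT on the curve.

Evaluate F(8, 7, 2) term-by-term (mod 11).
  3*X**3 ↦ 3·512·1·1 = 1536
  3*X**2*Y ↦ 3·64·7·1 = 1344
  X**2*Z ↦ 1·64·1·2 = 128
  X*Y*Z ↦ 1·8·7·2 = 112
  3*X*Z**2 ↦ 3·8·1·4 = 96
  Y**3 ↦ 1·1·343·1 = 343
  -2*Y**2*Z ↦ -2·1·49·2 = -196
  -2*Y*Z**2 ↦ -2·1·7·4 = -56
  2*Z**3 ↦ 2·1·1·8 = 16
Sum: F(8, 7, 2) = (1536) + (1344) + (128) + (112) + (96) + (343) + (-196) + (-56) + (16) = 3323.
Reducing mod 11: 3323 ≡ 1 (mod 11).
Since F(a, b, c) ≡ 1 ≠ 0 (mod 11), P does NOT lie on the curve.


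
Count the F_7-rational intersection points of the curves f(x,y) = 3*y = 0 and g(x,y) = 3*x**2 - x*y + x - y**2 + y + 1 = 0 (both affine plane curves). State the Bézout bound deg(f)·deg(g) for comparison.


Common zeros: ∅; count = 0; Bézout bound = 2.

deg(f) = 1, deg(g) = 2, so Bézout bound = 2.
Scan x ∈ F_7. For each x, list the y ∈ F_7 with f(x, y) ≡ 0 and those with g(x, y) ≡ 0 (mod 7); the common zeros in that column are the intersection.
  x = 0: f ≡ 0 at y ∈ {0}; g ≡ 0 at y ∈ ∅; common: ∅.
  x = 1: f ≡ 0 at y ∈ {0}; g ≡ 0 at y ∈ ∅; common: ∅.
  x = 2: f ≡ 0 at y ∈ {0}; g ≡ 0 at y ∈ ∅; common: ∅.
  x = 3: f ≡ 0 at y ∈ {0}; g ≡ 0 at y ∈ {1, 4}; common: ∅.
  x = 4: f ≡ 0 at y ∈ {0}; g ≡ 0 at y ∈ {1, 3}; common: ∅.
  x = 5: f ≡ 0 at y ∈ {0}; g ≡ 0 at y ∈ {4, 6}; common: ∅.
  x = 6: f ≡ 0 at y ∈ {0}; g ≡ 0 at y ∈ {3, 6}; common: ∅.
Collecting: common zeros = ∅, so the count is 0.
Comparison with the Bézout bound: 0 ≤ 2 = deg(f)·deg(g), as expected for curves with no common component (the affine F_7-count falls short of the bound because intersections may lie at infinity, over extension fields, or carry multiplicity).


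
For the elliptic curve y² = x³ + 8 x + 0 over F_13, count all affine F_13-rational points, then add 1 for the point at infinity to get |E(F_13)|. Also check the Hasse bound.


Affine points = {(0, 0), (1, 3), (1, 10), (3, 5), (3, 8), (5, 3), (5, 10), (6, 2), (6, 11), (7, 3), (7, 10), (8, 2), (8, 11), (10, 1), (10, 12), (12, 2), (12, 11)}; affine count = 17; |E(F_13)| = 18.

Discriminant check: Δ ∝ 4a³ + 27b² = 4·8³ + 27·0² = 4·512 + 27·0 ≡ 7 (mod 13). Nonzero ⇒ E is nonsingular.
For each x ∈ F_13, compute rhs = x³ + 8·x + 0 mod 13, then count y ∈ F_13 with y² ≡ rhs.
  x = 0: rhs = 0, matching y values: 0 (1 points).
  x = 1: rhs = 9, matching y values: 3, 10 (2 points).
  x = 2: rhs = 11, matching y values: none (0 points).
  x = 3: rhs = 12, matching y values: 5, 8 (2 points).
  x = 4: rhs = 5, matching y values: none (0 points).
  x = 5: rhs = 9, matching y values: 3, 10 (2 points).
  x = 6: rhs = 4, matching y values: 2, 11 (2 points).
  x = 7: rhs = 9, matching y values: 3, 10 (2 points).
  x = 8: rhs = 4, matching y values: 2, 11 (2 points).
  x = 9: rhs = 8, matching y values: none (0 points).
  x = 10: rhs = 1, matching y values: 1, 12 (2 points).
  x = 11: rhs = 2, matching y values: none (0 points).
  x = 12: rhs = 4, matching y values: 2, 11 (2 points).
Total affine count: 17.
Full point count |E(F_13)| = 17 + 1 = 18.
Hasse bound: |18 − (13+1)| = |4| = 4 ≤ 2√13 ≈ 7.2111 ✓.


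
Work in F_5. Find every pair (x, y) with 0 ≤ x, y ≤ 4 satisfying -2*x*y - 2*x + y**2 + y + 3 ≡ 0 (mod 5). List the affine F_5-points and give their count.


Affine F_5-points: {(0, 1), (0, 3), (4, 0), (4, 2)}; count = 4.

For each of the 25 pairs (x, y) ∈ F_5², evaluate f(x, y) mod 5. Record the zeros.
  x = 0: [0↦3, 1↦0, 2↦4, 3↦0, 4↦3]  zeros at y ∈ {1, 3}
  x = 1: [0↦1, 1↦1, 2↦3, 3↦2, 4↦3]  zeros at y ∈ ∅
  x = 2: [0↦4, 1↦2, 2↦2, 3↦4, 4↦3]  zeros at y ∈ ∅
  x = 3: [0↦2, 1↦3, 2↦1, 3↦1, 4↦3]  zeros at y ∈ ∅
  x = 4: [0↦0, 1↦4, 2↦0, 3↦3, 4↦3]  zeros at y ∈ {0, 2}
Collecting zeros: affine points = {(0, 1), (0, 3), (4, 0), (4, 2)}.
Total count |C(F_5)_aff| = 4.


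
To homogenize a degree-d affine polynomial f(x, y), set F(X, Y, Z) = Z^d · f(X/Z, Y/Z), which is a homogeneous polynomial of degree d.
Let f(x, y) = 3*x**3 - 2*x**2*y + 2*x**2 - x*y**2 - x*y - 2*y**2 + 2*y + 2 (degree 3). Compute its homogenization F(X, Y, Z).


F(X, Y, Z) = 3*X**3 - 2*X**2*Y + 2*X**2*Z - X*Y**2 - X*Y*Z - 2*Y**2*Z + 2*Y*Z**2 + 2*Z**3

deg(f) = 3.
Substitute x = X/Z, y = Y/Z into f, then multiply by Z^3.
  monomial 3·x^3·y^0 ↦ 3·X^3·Y^0·Z^0.
  monomial -2·x^2·y^1 ↦ -2·X^2·Y^1·Z^0.
  monomial 2·x^2·y^0 ↦ 2·X^2·Y^0·Z^1.
  monomial -1·x^1·y^2 ↦ -1·X^1·Y^2·Z^0.
  monomial -1·x^1·y^1 ↦ -1·X^1·Y^1·Z^1.
  monomial -2·x^0·y^2 ↦ -2·X^0·Y^2·Z^1.
  monomial 2·x^0·y^1 ↦ 2·X^0·Y^1·Z^2.
  monomial 2·x^0·y^0 ↦ 2·X^0·Y^0·Z^3.
Collecting: F(X, Y, Z) = 3*X**3 - 2*X**2*Y + 2*X**2*Z - X*Y**2 - X*Y*Z - 2*Y**2*Z + 2*Y*Z**2 + 2*Z**3.


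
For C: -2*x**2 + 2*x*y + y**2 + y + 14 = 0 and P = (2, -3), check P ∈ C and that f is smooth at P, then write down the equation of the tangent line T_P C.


Tangent line at P: -14*x - y + 25 = 0.

Step 1: f(2, -3) = 0, so P lies on C.
Step 2: partial derivatives
  f_x(x, y) = -4*x + 2*y, f_y(x, y) = 2*x + 2*y + 1.
  f_x(P) = -14, f_y(P) = -1 (gradient nonzero, so P is smooth).
Step 3: tangent line at P: -14·(x − 2) + -1·(y − -3) = 0.
Expanding: -14*x - y + 25 = 0.


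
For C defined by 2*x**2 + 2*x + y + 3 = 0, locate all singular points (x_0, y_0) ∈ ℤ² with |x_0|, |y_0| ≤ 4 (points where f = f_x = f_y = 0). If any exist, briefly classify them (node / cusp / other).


No singular points in the scanned grid; C is smooth there.

Compute partial derivatives:
  f_x = 4*x + 2.
  f_y = 1.
f_y = 1 is a nonzero constant, so f_y never vanishes: no point (x, y) can satisfy f = f_x = f_y = 0. In particular no (x, y) ∈ {−4, ..., 4}² is singular; the curve is smooth.


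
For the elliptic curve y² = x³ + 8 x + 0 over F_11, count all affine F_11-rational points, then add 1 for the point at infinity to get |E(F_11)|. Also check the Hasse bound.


Affine points = {(0, 0), (1, 3), (1, 8), (5, 0), (6, 0), (7, 5), (7, 6), (8, 2), (8, 9), (9, 3), (9, 8)}; affine count = 11; |E(F_11)| = 12.

Discriminant check: Δ ∝ 4a³ + 27b² = 4·8³ + 27·0² = 4·512 + 27·0 ≡ 2 (mod 11). Nonzero ⇒ E is nonsingular.
For each x ∈ F_11, compute rhs = x³ + 8·x + 0 mod 11, then count y ∈ F_11 with y² ≡ rhs.
  x = 0: rhs = 0, matching y values: 0 (1 points).
  x = 1: rhs = 9, matching y values: 3, 8 (2 points).
  x = 2: rhs = 2, matching y values: none (0 points).
  x = 3: rhs = 7, matching y values: none (0 points).
  x = 4: rhs = 8, matching y values: none (0 points).
  x = 5: rhs = 0, matching y values: 0 (1 points).
  x = 6: rhs = 0, matching y values: 0 (1 points).
  x = 7: rhs = 3, matching y values: 5, 6 (2 points).
  x = 8: rhs = 4, matching y values: 2, 9 (2 points).
  x = 9: rhs = 9, matching y values: 3, 8 (2 points).
  x = 10: rhs = 2, matching y values: none (0 points).
Total affine count: 11.
Full point count |E(F_11)| = 11 + 1 = 12.
Hasse bound: |12 − (11+1)| = |0| = 0 ≤ 2√11 ≈ 6.6332 ✓.


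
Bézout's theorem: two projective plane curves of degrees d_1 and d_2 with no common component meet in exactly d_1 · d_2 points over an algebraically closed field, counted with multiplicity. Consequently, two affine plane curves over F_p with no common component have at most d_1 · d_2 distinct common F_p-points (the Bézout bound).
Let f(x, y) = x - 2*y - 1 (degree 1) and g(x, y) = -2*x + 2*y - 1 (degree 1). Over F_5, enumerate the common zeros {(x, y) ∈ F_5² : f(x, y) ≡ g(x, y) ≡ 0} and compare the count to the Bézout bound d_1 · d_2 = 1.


Common zeros: {(3, 1)}; count = 1; Bézout bound = 1.

deg(f) = 1, deg(g) = 1, so Bézout bound = 1.
Scan x ∈ F_5. For each x, list the y ∈ F_5 with f(x, y) ≡ 0 and those with g(x, y) ≡ 0 (mod 5); the common zeros in that column are the intersection.
  x = 0: f ≡ 0 at y ∈ {2}; g ≡ 0 at y ∈ {3}; common: ∅.
  x = 1: f ≡ 0 at y ∈ {0}; g ≡ 0 at y ∈ {4}; common: ∅.
  x = 2: f ≡ 0 at y ∈ {3}; g ≡ 0 at y ∈ {0}; common: ∅.
  x = 3: f ≡ 0 at y ∈ {1}; g ≡ 0 at y ∈ {1}; common: {1}.
  x = 4: f ≡ 0 at y ∈ {4}; g ≡ 0 at y ∈ {2}; common: ∅.
Collecting: common zeros = {(3, 1)}, so the count is 1.
Comparison with the Bézout bound: 1 ≤ 1 = deg(f)·deg(g), as expected for curves with no common component (the bound is attained).


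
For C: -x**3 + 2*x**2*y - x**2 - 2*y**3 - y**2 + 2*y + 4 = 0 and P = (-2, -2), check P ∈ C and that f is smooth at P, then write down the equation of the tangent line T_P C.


Tangent line at P: 8*x - 10*y - 4 = 0.

Step 1: f(-2, -2) = 0, so P lies on C.
Step 2: partial derivatives
  f_x(x, y) = -3*x**2 + 4*x*y - 2*x, f_y(x, y) = 2*x**2 - 6*y**2 - 2*y + 2.
  f_x(P) = 8, f_y(P) = -10 (gradient nonzero, so P is smooth).
Step 3: tangent line at P: 8·(x − -2) + -10·(y − -2) = 0.
Expanding: 8*x - 10*y - 4 = 0.


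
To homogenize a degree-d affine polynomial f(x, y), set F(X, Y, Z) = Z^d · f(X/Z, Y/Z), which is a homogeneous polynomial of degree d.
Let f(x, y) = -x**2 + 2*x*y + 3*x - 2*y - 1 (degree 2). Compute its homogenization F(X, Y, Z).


F(X, Y, Z) = -X**2 + 2*X*Y + 3*X*Z - 2*Y*Z - Z**2

deg(f) = 2.
Substitute x = X/Z, y = Y/Z into f, then multiply by Z^2.
  monomial -1·x^2·y^0 ↦ -1·X^2·Y^0·Z^0.
  monomial 2·x^1·y^1 ↦ 2·X^1·Y^1·Z^0.
  monomial 3·x^1·y^0 ↦ 3·X^1·Y^0·Z^1.
  monomial -2·x^0·y^1 ↦ -2·X^0·Y^1·Z^1.
  monomial -1·x^0·y^0 ↦ -1·X^0·Y^0·Z^2.
Collecting: F(X, Y, Z) = -X**2 + 2*X*Y + 3*X*Z - 2*Y*Z - Z**2.


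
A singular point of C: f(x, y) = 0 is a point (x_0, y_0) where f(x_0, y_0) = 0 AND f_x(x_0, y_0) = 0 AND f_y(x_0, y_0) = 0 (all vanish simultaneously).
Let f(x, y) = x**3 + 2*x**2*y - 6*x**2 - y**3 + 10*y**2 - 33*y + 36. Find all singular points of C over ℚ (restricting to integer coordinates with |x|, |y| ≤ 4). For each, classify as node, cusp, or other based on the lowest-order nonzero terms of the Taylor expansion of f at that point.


Singular points: {(0, 3)}; classification: cusp.

Compute partial derivatives:
  f_x = 3*x**2 + 4*x*y - 12*x.
  f_y = 2*x**2 - 3*y**2 + 20*y - 33.
Scan x_0 ∈ {−4, ..., 4}. For each x_0, f_y(x_0, y) is a polynomial in y; find its integer roots y ∈ {−4, ..., 4}, then test f_x and f at those candidates.
  x = -4: f_y(-4, y) = -3*y**2 + 20*y - 1; no integer root y with |y| ≤ 4.
  x = -3: f_y(-3, y) = -3*y**2 + 20*y - 15; no integer root y with |y| ≤ 4.
  x = -2: f_y(-2, y) = -3*y**2 + 20*y - 25; no integer root y with |y| ≤ 4.
  x = -1: f_y(-1, y) = -3*y**2 + 20*y - 31; no integer root y with |y| ≤ 4.
  x = 0: f_y(0, y) = -3*y**2 + 20*y - 33; vanishes at y ∈ {3}. (0, 3): f_x = 0, f = 0 — SINGULAR.
  x = 1: f_y(1, y) = -3*y**2 + 20*y - 31; no integer root y with |y| ≤ 4.
  x = 2: f_y(2, y) = -3*y**2 + 20*y - 25; no integer root y with |y| ≤ 4.
  x = 3: f_y(3, y) = -3*y**2 + 20*y - 15; no integer root y with |y| ≤ 4.
  x = 4: f_y(4, y) = -3*y**2 + 20*y - 1; no integer root y with |y| ≤ 4.
Only singular point on the grid: (0, 3).
Classify: substitute x = 0 + u, y = 3 + v and expand: f = u**3 + 2*u**2*v - v**3 + v**2.
No constant or linear terms (consistent with a singular point). Quadratic part: v**2. Cubic part: u**3 + 2*u**2*v - v**3.
The quadratic part v**2 is a perfect square, so there is a single (double) tangent line v = 0, i.e. y = 3. Restricting the cubic part to that line (v = 0) leaves u**3 ≠ 0, so f is not divisible by v and the branch is v² ≈ -u**3 to lowest order — this is a cusp.
Classification: cusp.


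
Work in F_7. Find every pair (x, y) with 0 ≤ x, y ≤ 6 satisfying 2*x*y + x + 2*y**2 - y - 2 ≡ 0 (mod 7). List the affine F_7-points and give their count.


Affine F_7-points: {(1, 4), (1, 6), (2, 0), (2, 2), (5, 1), (5, 5)}; count = 6.

For each of the 49 pairs (x, y) ∈ F_7², evaluate f(x, y) mod 7. Record the zeros.
  x = 0: [0↦5, 1↦6, 2↦4, 3↦6, 4↦5, 5↦1, 6↦1]  zeros at y ∈ ∅
  x = 1: [0↦6, 1↦2, 2↦2, 3↦6, 4↦0, 5↦5, 6↦0]  zeros at y ∈ {4, 6}
  x = 2: [0↦0, 1↦5, 2↦0, 3↦6, 4↦2, 5↦2, 6↦6]  zeros at y ∈ {0, 2}
  x = 3: [0↦1, 1↦1, 2↦5, 3↦6, 4↦4, 5↦6, 6↦5]  zeros at y ∈ ∅
  x = 4: [0↦2, 1↦4, 2↦3, 3↦6, 4↦6, 5↦3, 6↦4]  zeros at y ∈ ∅
  x = 5: [0↦3, 1↦0, 2↦1, 3↦6, 4↦1, 5↦0, 6↦3]  zeros at y ∈ {1, 5}
  x = 6: [0↦4, 1↦3, 2↦6, 3↦6, 4↦3, 5↦4, 6↦2]  zeros at y ∈ ∅
Collecting zeros: affine points = {(1, 4), (1, 6), (2, 0), (2, 2), (5, 1), (5, 5)}.
Total count |C(F_7)_aff| = 6.


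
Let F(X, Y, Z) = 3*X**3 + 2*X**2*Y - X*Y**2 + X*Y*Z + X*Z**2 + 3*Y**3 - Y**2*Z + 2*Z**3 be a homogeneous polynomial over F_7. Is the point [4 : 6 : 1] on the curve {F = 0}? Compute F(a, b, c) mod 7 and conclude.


F(4,6,1) ≡ 0 (mod 7); P is on the curve.

Evaluate F(4, 6, 1) term-by-term (mod 7).
  3*X**3 ↦ 3·64·1·1 = 192
  2*X**2*Y ↦ 2·16·6·1 = 192
  -X*Y**2 ↦ -1·4·36·1 = -144
  X*Y*Z ↦ 1·4·6·1 = 24
  X*Z**2 ↦ 1·4·1·1 = 4
  3*Y**3 ↦ 3·1·216·1 = 648
  -Y**2*Z ↦ -1·1·36·1 = -36
  2*Z**3 ↦ 2·1·1·1 = 2
Sum: F(4, 6, 1) = (192) + (192) + (-144) + (24) + (4) + (648) + (-36) + (2) = 882.
Reducing mod 7: 882 ≡ 0 (mod 7).
Since F(a, b, c) ≡ 0 (mod 7), P lies on the curve.


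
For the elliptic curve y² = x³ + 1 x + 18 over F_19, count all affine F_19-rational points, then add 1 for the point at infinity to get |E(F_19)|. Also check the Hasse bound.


Affine points = {(1, 1), (1, 18), (2, 3), (2, 16), (7, 8), (7, 11), (8, 5), (8, 14), (11, 7), (11, 12), (13, 9), (13, 10), (15, 8), (15, 11), (16, 8), (16, 11), (18, 4), (18, 15)}; affine count = 18; |E(F_19)| = 19.

Discriminant check: Δ ∝ 4a³ + 27b² = 4·1³ + 27·18² = 4·1 + 27·324 ≡ 12 (mod 19). Nonzero ⇒ E is nonsingular.
For each x ∈ F_19, compute rhs = x³ + 1·x + 18 mod 19, then count y ∈ F_19 with y² ≡ rhs.
  x = 0: rhs = 18, matching y values: none (0 points).
  x = 1: rhs = 1, matching y values: 1, 18 (2 points).
  x = 2: rhs = 9, matching y values: 3, 16 (2 points).
  x = 3: rhs = 10, matching y values: none (0 points).
  x = 4: rhs = 10, matching y values: none (0 points).
  x = 5: rhs = 15, matching y values: none (0 points).
  x = 6: rhs = 12, matching y values: none (0 points).
  x = 7: rhs = 7, matching y values: 8, 11 (2 points).
  x = 8: rhs = 6, matching y values: 5, 14 (2 points).
  x = 9: rhs = 15, matching y values: none (0 points).
  x = 10: rhs = 2, matching y values: none (0 points).
  x = 11: rhs = 11, matching y values: 7, 12 (2 points).
  x = 12: rhs = 10, matching y values: none (0 points).
  x = 13: rhs = 5, matching y values: 9, 10 (2 points).
  x = 14: rhs = 2, matching y values: none (0 points).
  x = 15: rhs = 7, matching y values: 8, 11 (2 points).
  x = 16: rhs = 7, matching y values: 8, 11 (2 points).
  x = 17: rhs = 8, matching y values: none (0 points).
  x = 18: rhs = 16, matching y values: 4, 15 (2 points).
Total affine count: 18.
Full point count |E(F_19)| = 18 + 1 = 19.
Hasse bound: |19 − (19+1)| = |-1| = 1 ≤ 2√19 ≈ 8.7178 ✓.


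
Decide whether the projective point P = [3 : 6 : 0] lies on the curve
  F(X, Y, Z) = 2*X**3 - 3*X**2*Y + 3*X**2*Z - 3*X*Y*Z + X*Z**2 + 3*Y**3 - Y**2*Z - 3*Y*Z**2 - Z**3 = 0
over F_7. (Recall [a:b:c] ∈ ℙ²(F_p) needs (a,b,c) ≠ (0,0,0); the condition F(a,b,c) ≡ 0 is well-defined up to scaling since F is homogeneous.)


F(3,6,0) ≡ 1 (mod 7); P is NOT on the curve.

Evaluate F(3, 6, 0) term-by-term (mod 7).
  2*X**3 ↦ 2·27·1·1 = 54
  -3*X**2*Y ↦ -3·9·6·1 = -162
  3*X**2*Z ↦ 3·9·1·0 = 0
  -3*X*Y*Z ↦ -3·3·6·0 = 0
  X*Z**2 ↦ 1·3·1·0 = 0
  3*Y**3 ↦ 3·1·216·1 = 648
  -Y**2*Z ↦ -1·1·36·0 = 0
  -3*Y*Z**2 ↦ -3·1·6·0 = 0
  -Z**3 ↦ -1·1·1·0 = 0
Sum: F(3, 6, 0) = (54) + (-162) + (0) + (0) + (0) + (648) + (0) + (0) + (0) = 540.
Reducing mod 7: 540 ≡ 1 (mod 7).
Since F(a, b, c) ≡ 1 ≠ 0 (mod 7), P does NOT lie on the curve.


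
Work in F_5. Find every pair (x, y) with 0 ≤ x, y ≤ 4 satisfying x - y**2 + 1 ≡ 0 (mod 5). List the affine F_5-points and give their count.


Affine F_5-points: {(0, 1), (0, 4), (3, 2), (3, 3), (4, 0)}; count = 5.

For each of the 25 pairs (x, y) ∈ F_5², evaluate f(x, y) mod 5. Record the zeros.
  x = 0: [0↦1, 1↦0, 2↦2, 3↦2, 4↦0]  zeros at y ∈ {1, 4}
  x = 1: [0↦2, 1↦1, 2↦3, 3↦3, 4↦1]  zeros at y ∈ ∅
  x = 2: [0↦3, 1↦2, 2↦4, 3↦4, 4↦2]  zeros at y ∈ ∅
  x = 3: [0↦4, 1↦3, 2↦0, 3↦0, 4↦3]  zeros at y ∈ {2, 3}
  x = 4: [0↦0, 1↦4, 2↦1, 3↦1, 4↦4]  zeros at y ∈ {0}
Collecting zeros: affine points = {(0, 1), (0, 4), (3, 2), (3, 3), (4, 0)}.
Total count |C(F_5)_aff| = 5.


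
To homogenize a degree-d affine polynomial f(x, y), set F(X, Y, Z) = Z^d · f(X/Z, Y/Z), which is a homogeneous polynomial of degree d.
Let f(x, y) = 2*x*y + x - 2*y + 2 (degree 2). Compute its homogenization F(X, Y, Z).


F(X, Y, Z) = 2*X*Y + X*Z - 2*Y*Z + 2*Z**2

deg(f) = 2.
Substitute x = X/Z, y = Y/Z into f, then multiply by Z^2.
  monomial 2·x^1·y^1 ↦ 2·X^1·Y^1·Z^0.
  monomial 1·x^1·y^0 ↦ 1·X^1·Y^0·Z^1.
  monomial -2·x^0·y^1 ↦ -2·X^0·Y^1·Z^1.
  monomial 2·x^0·y^0 ↦ 2·X^0·Y^0·Z^2.
Collecting: F(X, Y, Z) = 2*X*Y + X*Z - 2*Y*Z + 2*Z**2.


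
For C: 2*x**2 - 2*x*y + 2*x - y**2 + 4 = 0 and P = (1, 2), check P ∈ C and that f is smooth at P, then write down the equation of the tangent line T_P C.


Tangent line at P: 2*x - 6*y + 10 = 0.

Step 1: f(1, 2) = 0, so P lies on C.
Step 2: partial derivatives
  f_x(x, y) = 4*x - 2*y + 2, f_y(x, y) = -2*x - 2*y.
  f_x(P) = 2, f_y(P) = -6 (gradient nonzero, so P is smooth).
Step 3: tangent line at P: 2·(x − 1) + -6·(y − 2) = 0.
Expanding: 2*x - 6*y + 10 = 0.


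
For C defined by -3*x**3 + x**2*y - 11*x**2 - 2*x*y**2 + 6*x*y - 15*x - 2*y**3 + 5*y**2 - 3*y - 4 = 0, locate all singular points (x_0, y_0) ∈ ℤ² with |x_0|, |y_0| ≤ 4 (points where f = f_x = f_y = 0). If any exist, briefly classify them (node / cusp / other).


Singular points: {(-1, 1)}; classification: node.

Compute partial derivatives:
  f_x = -9*x**2 + 2*x*y - 22*x - 2*y**2 + 6*y - 15.
  f_y = x**2 - 4*x*y + 6*x - 6*y**2 + 10*y - 3.
Scan x_0 ∈ {−4, ..., 4}. For each x_0, f_y(x_0, y) is a polynomial in y; find its integer roots y ∈ {−4, ..., 4}, then test f_x and f at those candidates.
  x = -4: f_y(-4, y) = -6*y**2 + 26*y - 11; no integer root y with |y| ≤ 4.
  x = -3: f_y(-3, y) = -6*y**2 + 22*y - 12; vanishes at y ∈ {3}. (-3, 3): f_x = -48 ≠ 0.
  x = -2: f_y(-2, y) = -6*y**2 + 18*y - 11; no integer root y with |y| ≤ 4.
  x = -1: f_y(-1, y) = -6*y**2 + 14*y - 8; vanishes at y ∈ {1}. (-1, 1): f_x = 0, f = 0 — SINGULAR.
  x = 0: f_y(0, y) = -6*y**2 + 10*y - 3; no integer root y with |y| ≤ 4.
  x = 1: f_y(1, y) = -6*y**2 + 6*y + 4; no integer root y with |y| ≤ 4.
  x = 2: f_y(2, y) = -6*y**2 + 2*y + 13; no integer root y with |y| ≤ 4.
  x = 3: f_y(3, y) = -6*y**2 - 2*y + 24; no integer root y with |y| ≤ 4.
  x = 4: f_y(4, y) = -6*y**2 - 6*y + 37; no integer root y with |y| ≤ 4.
Only singular point on the grid: (-1, 1).
Classify: substitute x = -1 + u, y = 1 + v and expand: f = -3*u**3 + u**2*v - u**2 - 2*u*v**2 - 2*v**3 + v**2.
No constant or linear terms (consistent with a singular point). Quadratic part: -u**2 + v**2. Cubic part: -3*u**3 + u**2*v - 2*u*v**2 - 2*v**3.
The quadratic part v**2 - u**2 = (v − u)(v + u) splits into two distinct linear factors, so there are two distinct tangent lines y − 1 = ±(x − -1) — this is a node (ordinary double point).
Classification: node.
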